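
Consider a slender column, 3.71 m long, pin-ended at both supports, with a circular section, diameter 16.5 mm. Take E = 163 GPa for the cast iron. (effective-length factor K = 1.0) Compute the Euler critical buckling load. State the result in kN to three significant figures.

I = πd⁴/64 = π×16.5⁴/64 = 3.638×10^3 mm⁴
I = 3.638×10^3 mm⁴ = 3.638×10^-9 m⁴
Effective length L_e = K·L = 1 × 3.71 = 3.710 m
P_cr = π²EI / L_e² = π² × 163×10⁹ × 3.638×10^-9 / 3.710² = 425.3 N

P_cr ≈ 0.425 kN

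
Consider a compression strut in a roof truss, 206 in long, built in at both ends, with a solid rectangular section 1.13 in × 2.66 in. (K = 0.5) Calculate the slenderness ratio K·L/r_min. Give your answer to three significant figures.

Buckling occurs about the weak axis: I_min = h·b³/12 with b = 1.13 in (the shorter side).
I_min = 2.66×1.13³/12 = 0.3198 in⁴
A = 3.006 in²;  r_min = √(I/A) = √(0.3198/3.006) = 0.3262 in
L_e = K·L = 0.5 × 206 = 103.0 in
λ = L_e / r_min = 103.00 / 0.3262 = 316

λ ≈ 316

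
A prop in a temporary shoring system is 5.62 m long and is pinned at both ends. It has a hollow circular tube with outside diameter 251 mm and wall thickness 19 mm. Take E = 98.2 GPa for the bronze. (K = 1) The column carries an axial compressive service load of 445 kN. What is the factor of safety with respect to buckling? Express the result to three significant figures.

Inner diameter d_i = 251 − 2×19 = 213.0 mm
I = π(d_o⁴ − d_i⁴)/64 = π(251⁴ − 213.0⁴)/64 = 9.380×10^7 mm⁴
I = 9.380×10^7 mm⁴ = 9.380×10^-5 m⁴
Effective length L_e = K·L = 1 × 5.62 = 5.620 m
P_cr = π²EI / L_e² = π² × 98.2×10⁹ × 9.380×10^-5 / 5.620² = 2.878×10^6 N
Factor of safety n = P_cr / P = 2878.2 / 445 = 6.47

n ≈ 6.47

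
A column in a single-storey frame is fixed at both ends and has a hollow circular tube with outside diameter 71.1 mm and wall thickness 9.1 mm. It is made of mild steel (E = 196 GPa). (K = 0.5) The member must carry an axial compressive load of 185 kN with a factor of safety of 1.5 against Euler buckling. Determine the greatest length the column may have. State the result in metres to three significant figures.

L_max ≈ 4.93 m

Inner diameter d_i = 71.1 − 2×9.1 = 52.90 mm
I = π(d_o⁴ − d_i⁴)/64 = π(71.1⁴ − 52.90⁴)/64 = 8.700×10^5 mm⁴
I = 8.700×10^-7 m⁴
Required critical load P_cr = n·P = 1.5 × 185 = 277.5 kN = 2.775×10^5 N
From P_cr = π²EI/(K·L)²:  L = (1/K)·√(π²EI/P_cr) = (1/0.5)·√(π²×1.96×10^11×8.700×10^-7/2.775×10^5)
L = 4.93 m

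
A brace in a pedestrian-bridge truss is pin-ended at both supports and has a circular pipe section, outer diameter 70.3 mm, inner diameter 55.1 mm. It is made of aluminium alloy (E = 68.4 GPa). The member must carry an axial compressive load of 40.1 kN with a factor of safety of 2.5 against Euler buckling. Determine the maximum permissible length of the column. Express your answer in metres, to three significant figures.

L_max ≈ 2.24 m

d_o = 70.3 mm, d_i = 55.1 mm
I = π(d_o⁴ − d_i⁴)/64 = π(70.3⁴ − 55.10⁴)/64 = 7.465×10^5 mm⁴
I = 7.465×10^-7 m⁴
Required critical load P_cr = n·P = 2.5 × 40.1 = 100.2 kN = 1.002×10^5 N
From P_cr = π²EI/(K·L)²:  L = (1/K)·√(π²EI/P_cr) = (1/1)·√(π²×6.84×10^10×7.465×10^-7/1.002×10^5)
L = 2.24 m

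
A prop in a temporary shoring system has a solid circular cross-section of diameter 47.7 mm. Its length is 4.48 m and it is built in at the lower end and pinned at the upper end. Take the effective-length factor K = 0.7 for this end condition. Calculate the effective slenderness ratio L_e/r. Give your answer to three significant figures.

For a solid circle r = d/4 = 47.7/4 = 11.92 mm
L_e = K·L = 0.7 × 4.48 m = 3.136 m = 3136.0 mm
λ = L_e / r_min = 3136.0 / 11.92 = 263

λ ≈ 263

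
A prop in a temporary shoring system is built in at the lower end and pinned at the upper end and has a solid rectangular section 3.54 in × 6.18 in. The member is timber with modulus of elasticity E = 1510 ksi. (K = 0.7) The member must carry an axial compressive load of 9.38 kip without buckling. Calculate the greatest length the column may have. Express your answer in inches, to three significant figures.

L_max ≈ 272 in

Buckling occurs about the weak axis: I_min = h·b³/12 with b = 3.54 in (the shorter side).
I_min = 6.18×3.54³/12 = 22.85 in⁴
At the buckling limit P_cr = P = 9.380×10^3 lb
From P_cr = π²EI/(K·L)²:  L = (1/K)·√(π²EI/P_cr) = (1/0.7)·√(π²×1.51×10^6×22.85/9.380×10^3)
L = 272 in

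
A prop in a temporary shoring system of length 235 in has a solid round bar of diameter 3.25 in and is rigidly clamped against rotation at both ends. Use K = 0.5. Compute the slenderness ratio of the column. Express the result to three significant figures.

λ ≈ 145

For a solid circle r = d/4 = 3.25/4 = 0.8125 in
L_e = K·L = 0.5 × 235 = 117.5 in
λ = L_e / r_min = 117.50 / 0.8125 = 145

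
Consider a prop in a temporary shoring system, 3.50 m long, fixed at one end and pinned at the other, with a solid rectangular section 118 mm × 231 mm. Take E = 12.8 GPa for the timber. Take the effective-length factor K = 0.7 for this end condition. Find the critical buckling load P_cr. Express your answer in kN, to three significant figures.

Buckling occurs about the weak axis: I_min = h·b³/12 with b = 118 mm (the shorter side).
I_min = 231×118³/12 = 3.163×10^7 mm⁴
I = 3.163×10^7 mm⁴ = 3.163×10^-5 m⁴
Effective length L_e = K·L = 0.7 × 3.50 = 2.450 m
P_cr = π²EI / L_e² = π² × 12.8×10⁹ × 3.163×10^-5 / 2.450² = 6.657×10^5 N

P_cr ≈ 666 kN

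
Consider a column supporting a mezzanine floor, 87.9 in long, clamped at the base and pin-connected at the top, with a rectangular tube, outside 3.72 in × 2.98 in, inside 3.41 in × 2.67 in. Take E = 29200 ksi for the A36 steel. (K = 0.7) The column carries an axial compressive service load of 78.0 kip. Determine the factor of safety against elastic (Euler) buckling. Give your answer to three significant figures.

n ≈ 2.73

Weak-axis I_min = (h_o·b_o³ − h_i·b_i³)/12 with b_o = 2.98, b_i = 2.670 in (shorter outer/inner sides).
I_min = (3.72×2.98³ − 3.410×2.670³)/12 = 2.795 in⁴
Effective length L_e = K·L = 0.7 × 87.9 = 61.53 in
P_cr = π²EI / L_e² = π² × 29200×10³ × 2.795 / 61.53² = 2.127×10^5 lb
Factor of safety n = P_cr / P = 212.75 / 78.0 = 2.73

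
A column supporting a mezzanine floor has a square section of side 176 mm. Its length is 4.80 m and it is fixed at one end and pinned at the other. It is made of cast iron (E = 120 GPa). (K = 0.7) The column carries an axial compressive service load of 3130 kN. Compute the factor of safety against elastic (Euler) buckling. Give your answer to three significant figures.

n ≈ 2.68

I = a⁴/12 = 176⁴/12 = 7.996×10^7 mm⁴
I = 7.996×10^7 mm⁴ = 7.996×10^-5 m⁴
Effective length L_e = K·L = 0.7 × 4.80 = 3.360 m
P_cr = π²EI / L_e² = π² × 120×10⁹ × 7.996×10^-5 / 3.360² = 8.388×10^6 N
Factor of safety n = P_cr / P = 8388.3 / 3130 = 2.68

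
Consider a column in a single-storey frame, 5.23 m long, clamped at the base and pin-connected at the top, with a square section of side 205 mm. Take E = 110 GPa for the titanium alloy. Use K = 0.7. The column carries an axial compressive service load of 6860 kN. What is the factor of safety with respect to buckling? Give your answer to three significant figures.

n ≈ 1.74

I = a⁴/12 = 205⁴/12 = 1.472×10^8 mm⁴
I = 1.472×10^8 mm⁴ = 1.472×10^-4 m⁴
Effective length L_e = K·L = 0.7 × 5.23 = 3.661 m
P_cr = π²EI / L_e² = π² × 110×10⁹ × 1.472×10^-4 / 3.661² = 1.192×10^7 N
Factor of safety n = P_cr / P = 11921 / 6860 = 1.74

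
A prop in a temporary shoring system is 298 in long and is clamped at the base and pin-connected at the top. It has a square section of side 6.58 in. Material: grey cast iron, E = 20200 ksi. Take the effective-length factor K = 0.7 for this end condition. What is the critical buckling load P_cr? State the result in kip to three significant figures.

P_cr ≈ 716 kip

I = a⁴/12 = 6.58⁴/12 = 156.2 in⁴
Effective length L_e = K·L = 0.7 × 298 = 208.6 in
P_cr = π²EI / L_e² = π² × 20200×10³ × 156.2 / 208.6² = 7.157×10^5 lb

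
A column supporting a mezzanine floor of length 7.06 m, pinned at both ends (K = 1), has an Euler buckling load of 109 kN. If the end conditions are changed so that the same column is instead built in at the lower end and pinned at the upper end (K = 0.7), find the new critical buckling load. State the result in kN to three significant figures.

P_cr ∝ 1/K², so P_cr,new = P_cr,old × (K_old/K_new)² = 109 × (1/0.7)²
= 109 × 2.041 = 222 kN

P_cr ≈ 222 kN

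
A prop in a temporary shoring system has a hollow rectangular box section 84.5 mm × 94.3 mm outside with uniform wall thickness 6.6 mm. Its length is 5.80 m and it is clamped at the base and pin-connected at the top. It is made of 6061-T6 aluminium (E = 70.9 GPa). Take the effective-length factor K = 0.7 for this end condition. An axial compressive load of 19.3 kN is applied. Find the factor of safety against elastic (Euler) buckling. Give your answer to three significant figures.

Inner dimensions: h_i = 94.3 − 2×6.6 = 81.10 mm, b_i = 84.5 − 2×6.6 = 71.30 mm
Weak-axis I_min = (h_o·b_o³ − h_i·b_i³)/12 with b_o = 84.5, b_i = 71.30 mm (shorter outer/inner sides).
I_min = (94.3×84.5³ − 81.10×71.30³)/12 = 2.292×10^6 mm⁴
I = 2.292×10^6 mm⁴ = 2.292×10^-6 m⁴
Effective length L_e = K·L = 0.7 × 5.80 = 4.060 m
P_cr = π²EI / L_e² = π² × 70.9×10⁹ × 2.292×10^-6 / 4.060² = 9.728×10^4 N
Factor of safety n = P_cr / P = 97.285 / 19.3 = 5.04

n ≈ 5.04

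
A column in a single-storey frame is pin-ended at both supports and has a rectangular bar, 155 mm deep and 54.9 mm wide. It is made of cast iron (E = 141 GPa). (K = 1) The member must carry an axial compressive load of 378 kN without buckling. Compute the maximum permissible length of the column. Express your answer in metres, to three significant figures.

Buckling occurs about the weak axis: I_min = h·b³/12 with b = 54.9 mm (the shorter side).
I_min = 155×54.9³/12 = 2.137×10^6 mm⁴
I = 2.137×10^-6 m⁴
At the buckling limit P_cr = P = 3.780×10^5 N
From P_cr = π²EI/(K·L)²:  L = (1/K)·√(π²EI/P_cr) = (1/1)·√(π²×1.41×10^11×2.137×10^-6/3.780×10^5)
L = 2.81 m

L_max ≈ 2.81 m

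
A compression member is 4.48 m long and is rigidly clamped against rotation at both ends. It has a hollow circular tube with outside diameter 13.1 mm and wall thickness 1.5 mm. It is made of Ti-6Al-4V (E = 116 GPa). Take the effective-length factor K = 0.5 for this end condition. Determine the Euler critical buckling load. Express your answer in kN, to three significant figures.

Inner diameter d_i = 13.1 − 2×1.5 = 10.10 mm
I = π(d_o⁴ − d_i⁴)/64 = π(13.1⁴ − 10.10⁴)/64 = 934.8 mm⁴
I = 934.8 mm⁴ = 9.348×10^-10 m⁴
Effective length L_e = K·L = 0.5 × 4.48 = 2.240 m
P_cr = π²EI / L_e² = π² × 116×10⁹ × 9.348×10^-10 / 2.240² = 213.3 N

P_cr ≈ 0.213 kN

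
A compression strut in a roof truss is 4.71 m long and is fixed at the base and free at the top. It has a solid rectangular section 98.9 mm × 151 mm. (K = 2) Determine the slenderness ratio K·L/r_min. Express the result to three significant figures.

Buckling occurs about the weak axis: I_min = h·b³/12 with b = 98.9 mm (the shorter side).
I_min = 151×98.9³/12 = 1.217×10^7 mm⁴
A = 1.493×10^4 mm²;  r_min = √(I/A) = √(1.217×10^7/1.493×10^4) = 28.55 mm
L_e = K·L = 2 × 4.71 m = 9.420 m = 9420.0 mm
λ = L_e / r_min = 9420.0 / 28.55 = 330

λ ≈ 330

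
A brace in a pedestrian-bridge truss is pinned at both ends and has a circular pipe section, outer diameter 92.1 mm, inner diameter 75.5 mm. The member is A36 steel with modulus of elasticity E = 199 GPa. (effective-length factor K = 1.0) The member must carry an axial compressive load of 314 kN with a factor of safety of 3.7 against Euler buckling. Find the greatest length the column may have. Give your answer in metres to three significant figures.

L_max ≈ 1.81 m

d_o = 92.1 mm, d_i = 75.5 mm
I = π(d_o⁴ − d_i⁴)/64 = π(92.1⁴ − 75.50⁴)/64 = 1.937×10^6 mm⁴
I = 1.937×10^-6 m⁴
Required critical load P_cr = n·P = 3.7 × 314 = 1162 kN = 1.162×10^6 N
From P_cr = π²EI/(K·L)²:  L = (1/K)·√(π²EI/P_cr) = (1/1)·√(π²×1.99×10^11×1.937×10^-6/1.162×10^6)
L = 1.81 m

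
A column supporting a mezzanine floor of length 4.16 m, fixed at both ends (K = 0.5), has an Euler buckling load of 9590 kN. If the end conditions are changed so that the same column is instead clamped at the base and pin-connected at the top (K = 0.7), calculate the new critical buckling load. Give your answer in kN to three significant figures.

P_cr ≈ 4890 kN

P_cr ∝ 1/K², so P_cr,new = P_cr,old × (K_old/K_new)² = 9590 × (0.5/0.7)²
= 9590 × 0.5102 = 4890 kN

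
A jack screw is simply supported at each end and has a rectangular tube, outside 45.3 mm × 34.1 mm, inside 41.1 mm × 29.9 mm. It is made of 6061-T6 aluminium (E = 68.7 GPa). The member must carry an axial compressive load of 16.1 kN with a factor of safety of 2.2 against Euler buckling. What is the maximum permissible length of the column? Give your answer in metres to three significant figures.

L_max ≈ 1.05 m

Weak-axis I_min = (h_o·b_o³ − h_i·b_i³)/12 with b_o = 34.1, b_i = 29.90 mm (shorter outer/inner sides).
I_min = (45.3×34.1³ − 41.10×29.90³)/12 = 5.813×10^4 mm⁴
I = 5.813×10^-8 m⁴
Required critical load P_cr = n·P = 2.2 × 16.1 = 35.42 kN = 3.542×10^4 N
From P_cr = π²EI/(K·L)²:  L = (1/K)·√(π²EI/P_cr) = (1/1)·√(π²×6.87×10^10×5.813×10^-8/3.542×10^4)
L = 1.05 m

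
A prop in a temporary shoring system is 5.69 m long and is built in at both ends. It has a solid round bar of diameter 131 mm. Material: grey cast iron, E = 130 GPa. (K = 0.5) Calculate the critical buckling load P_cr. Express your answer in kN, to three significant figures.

I = πd⁴/64 = π×131⁴/64 = 1.446×10^7 mm⁴
I = 1.446×10^7 mm⁴ = 1.446×10^-5 m⁴
Effective length L_e = K·L = 0.5 × 5.69 = 2.845 m
P_cr = π²EI / L_e² = π² × 130×10⁹ × 1.446×10^-5 / 2.845² = 2.292×10^6 N

P_cr ≈ 2290 kN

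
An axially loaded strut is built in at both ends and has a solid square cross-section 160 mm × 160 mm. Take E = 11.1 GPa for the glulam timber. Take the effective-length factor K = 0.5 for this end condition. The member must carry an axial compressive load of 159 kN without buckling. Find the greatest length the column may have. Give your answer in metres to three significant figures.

I = a⁴/12 = 160⁴/12 = 5.461×10^7 mm⁴
I = 5.461×10^-5 m⁴
At the buckling limit P_cr = P = 1.590×10^5 N
From P_cr = π²EI/(K·L)²:  L = (1/K)·√(π²EI/P_cr) = (1/0.5)·√(π²×1.11×10^10×5.461×10^-5/1.590×10^5)
L = 12.3 m

L_max ≈ 12.3 m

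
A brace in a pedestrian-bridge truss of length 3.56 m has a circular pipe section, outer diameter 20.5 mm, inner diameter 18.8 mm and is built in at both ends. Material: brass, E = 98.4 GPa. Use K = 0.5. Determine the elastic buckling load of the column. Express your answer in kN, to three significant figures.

P_cr ≈ 0.778 kN

d_o = 20.5 mm, d_i = 18.8 mm
I = π(d_o⁴ − d_i⁴)/64 = π(20.5⁴ − 18.80⁴)/64 = 2.537×10^3 mm⁴
I = 2.537×10^3 mm⁴ = 2.537×10^-9 m⁴
Effective length L_e = K·L = 0.5 × 3.56 = 1.780 m
P_cr = π²EI / L_e² = π² × 98.4×10⁹ × 2.537×10^-9 / 1.780² = 777.7 N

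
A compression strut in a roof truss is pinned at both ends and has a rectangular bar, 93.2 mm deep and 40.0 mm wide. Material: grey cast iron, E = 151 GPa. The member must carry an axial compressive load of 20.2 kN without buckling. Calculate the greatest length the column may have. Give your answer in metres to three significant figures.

Buckling occurs about the weak axis: I_min = h·b³/12 with b = 40.0 mm (the shorter side).
I_min = 93.2×40.0³/12 = 4.971×10^5 mm⁴
I = 4.971×10^-7 m⁴
At the buckling limit P_cr = P = 2.020×10^4 N
From P_cr = π²EI/(K·L)²:  L = (1/K)·√(π²EI/P_cr) = (1/1)·√(π²×1.51×10^11×4.971×10^-7/2.020×10^4)
L = 6.06 m

L_max ≈ 6.06 m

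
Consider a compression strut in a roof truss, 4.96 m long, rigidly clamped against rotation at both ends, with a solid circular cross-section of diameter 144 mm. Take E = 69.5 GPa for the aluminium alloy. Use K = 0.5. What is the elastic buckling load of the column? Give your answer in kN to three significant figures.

I = πd⁴/64 = π×144⁴/64 = 2.111×10^7 mm⁴
I = 2.111×10^7 mm⁴ = 2.111×10^-5 m⁴
Effective length L_e = K·L = 0.5 × 4.96 = 2.480 m
P_cr = π²EI / L_e² = π² × 69.5×10⁹ × 2.111×10^-5 / 2.480² = 2.354×10^6 N

P_cr ≈ 2350 kN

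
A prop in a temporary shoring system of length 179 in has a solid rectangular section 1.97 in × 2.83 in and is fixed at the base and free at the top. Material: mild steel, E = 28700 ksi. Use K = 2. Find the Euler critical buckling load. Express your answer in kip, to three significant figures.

Buckling occurs about the weak axis: I_min = h·b³/12 with b = 1.97 in (the shorter side).
I_min = 2.83×1.97³/12 = 1.803 in⁴
Effective length L_e = K·L = 2 × 179 = 358.0 in
P_cr = π²EI / L_e² = π² × 28700×10³ × 1.803 / 358.0² = 3.985×10^3 lb

P_cr ≈ 3.98 kip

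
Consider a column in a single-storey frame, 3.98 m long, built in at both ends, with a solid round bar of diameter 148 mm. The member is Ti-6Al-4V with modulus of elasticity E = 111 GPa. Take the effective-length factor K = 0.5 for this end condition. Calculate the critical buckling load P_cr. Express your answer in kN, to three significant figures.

P_cr ≈ 6520 kN

I = πd⁴/64 = π×148⁴/64 = 2.355×10^7 mm⁴
I = 2.355×10^7 mm⁴ = 2.355×10^-5 m⁴
Effective length L_e = K·L = 0.5 × 3.98 = 1.990 m
P_cr = π²EI / L_e² = π² × 111×10⁹ × 2.355×10^-5 / 1.990² = 6.515×10^6 N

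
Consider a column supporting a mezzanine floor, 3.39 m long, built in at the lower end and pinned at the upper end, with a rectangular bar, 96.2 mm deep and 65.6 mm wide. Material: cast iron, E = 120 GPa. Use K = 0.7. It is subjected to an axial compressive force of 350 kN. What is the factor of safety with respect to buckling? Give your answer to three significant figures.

n ≈ 1.36

Buckling occurs about the weak axis: I_min = h·b³/12 with b = 65.6 mm (the shorter side).
I_min = 96.2×65.6³/12 = 2.263×10^6 mm⁴
I = 2.263×10^6 mm⁴ = 2.263×10^-6 m⁴
Effective length L_e = K·L = 0.7 × 3.39 = 2.373 m
P_cr = π²EI / L_e² = π² × 120×10⁹ × 2.263×10^-6 / 2.373² = 4.760×10^5 N
Factor of safety n = P_cr / P = 475.98 / 350 = 1.36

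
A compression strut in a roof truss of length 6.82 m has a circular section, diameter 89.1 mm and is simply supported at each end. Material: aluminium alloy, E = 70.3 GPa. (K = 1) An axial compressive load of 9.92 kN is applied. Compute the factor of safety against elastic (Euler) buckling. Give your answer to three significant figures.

n ≈ 4.65

I = πd⁴/64 = π×89.1⁴/64 = 3.094×10^6 mm⁴
I = 3.094×10^6 mm⁴ = 3.094×10^-6 m⁴
Effective length L_e = K·L = 1 × 6.82 = 6.820 m
P_cr = π²EI / L_e² = π² × 70.3×10⁹ × 3.094×10^-6 / 6.820² = 4.615×10^4 N
Factor of safety n = P_cr / P = 46.150 / 9.92 = 4.65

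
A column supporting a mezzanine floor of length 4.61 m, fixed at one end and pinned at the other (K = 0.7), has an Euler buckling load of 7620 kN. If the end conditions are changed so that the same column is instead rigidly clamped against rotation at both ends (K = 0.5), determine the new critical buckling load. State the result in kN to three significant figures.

P_cr ∝ 1/K², so P_cr,new = P_cr,old × (K_old/K_new)² = 7620 × (0.7/0.5)²
= 7620 × 1.960 = 14900 kN

P_cr ≈ 14900 kN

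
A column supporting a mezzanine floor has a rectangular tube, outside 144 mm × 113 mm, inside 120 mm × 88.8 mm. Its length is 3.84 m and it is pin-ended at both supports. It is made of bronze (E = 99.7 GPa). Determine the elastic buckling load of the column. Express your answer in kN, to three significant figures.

P_cr ≈ 688 kN

Weak-axis I_min = (h_o·b_o³ − h_i·b_i³)/12 with b_o = 113, b_i = 88.80 mm (shorter outer/inner sides).
I_min = (144×113³ − 120.0×88.80³)/12 = 1.031×10^7 mm⁴
I = 1.031×10^7 mm⁴ = 1.031×10^-5 m⁴
Effective length L_e = K·L = 1 × 3.84 = 3.840 m
P_cr = π²EI / L_e² = π² × 99.7×10⁹ × 1.031×10^-5 / 3.840² = 6.882×10^5 N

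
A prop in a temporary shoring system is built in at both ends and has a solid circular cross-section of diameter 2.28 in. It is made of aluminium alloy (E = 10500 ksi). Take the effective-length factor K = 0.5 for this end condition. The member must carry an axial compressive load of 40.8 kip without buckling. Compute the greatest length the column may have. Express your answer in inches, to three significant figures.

L_max ≈ 116 in

I = πd⁴/64 = π×2.28⁴/64 = 1.327 in⁴
At the buckling limit P_cr = P = 4.080×10^4 lb
From P_cr = π²EI/(K·L)²:  L = (1/K)·√(π²EI/P_cr) = (1/0.5)·√(π²×1.05×10^7×1.327/4.080×10^4)
L = 116 in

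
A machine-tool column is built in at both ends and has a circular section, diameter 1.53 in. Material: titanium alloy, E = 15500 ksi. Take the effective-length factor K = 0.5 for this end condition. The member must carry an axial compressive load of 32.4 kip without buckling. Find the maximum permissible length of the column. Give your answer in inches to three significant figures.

L_max ≈ 71.3 in

I = πd⁴/64 = π×1.53⁴/64 = 0.2690 in⁴
At the buckling limit P_cr = P = 3.240×10^4 lb
From P_cr = π²EI/(K·L)²:  L = (1/K)·√(π²EI/P_cr) = (1/0.5)·√(π²×1.55×10^7×0.2690/3.240×10^4)
L = 71.3 in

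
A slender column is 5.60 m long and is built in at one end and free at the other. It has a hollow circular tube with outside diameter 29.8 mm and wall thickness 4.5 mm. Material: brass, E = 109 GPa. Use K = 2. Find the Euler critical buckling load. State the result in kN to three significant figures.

P_cr ≈ 0.253 kN

Inner diameter d_i = 29.8 − 2×4.5 = 20.80 mm
I = π(d_o⁴ − d_i⁴)/64 = π(29.8⁴ − 20.80⁴)/64 = 2.952×10^4 mm⁴
I = 2.952×10^4 mm⁴ = 2.952×10^-8 m⁴
Effective length L_e = K·L = 2 × 5.60 = 11.20 m
P_cr = π²EI / L_e² = π² × 109×10⁹ × 2.952×10^-8 / 11.20² = 253.2 N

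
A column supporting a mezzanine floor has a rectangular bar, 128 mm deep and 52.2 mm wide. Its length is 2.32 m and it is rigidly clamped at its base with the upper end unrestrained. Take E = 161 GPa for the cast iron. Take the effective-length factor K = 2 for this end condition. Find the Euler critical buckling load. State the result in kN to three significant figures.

Buckling occurs about the weak axis: I_min = h·b³/12 with b = 52.2 mm (the shorter side).
I_min = 128×52.2³/12 = 1.517×10^6 mm⁴
I = 1.517×10^6 mm⁴ = 1.517×10^-6 m⁴
Effective length L_e = K·L = 2 × 2.32 = 4.640 m
P_cr = π²EI / L_e² = π² × 161×10⁹ × 1.517×10^-6 / 4.640² = 1.120×10^5 N

P_cr ≈ 112 kN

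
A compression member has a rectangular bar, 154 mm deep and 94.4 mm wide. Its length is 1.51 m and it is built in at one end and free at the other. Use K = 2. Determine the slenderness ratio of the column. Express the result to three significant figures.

λ ≈ 111

For a rectangle r_min = b/√12 = 94.4/√12 = 27.25 mm
L_e = K·L = 2 × 1.51 m = 3.020 m = 3020.0 mm
λ = L_e / r_min = 3020.0 / 27.25 = 111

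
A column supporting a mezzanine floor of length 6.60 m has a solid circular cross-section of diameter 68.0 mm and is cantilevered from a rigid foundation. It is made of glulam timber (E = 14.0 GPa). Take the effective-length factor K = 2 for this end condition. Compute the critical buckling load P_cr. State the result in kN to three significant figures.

I = πd⁴/64 = π×68.0⁴/64 = 1.050×10^6 mm⁴
I = 1.050×10^6 mm⁴ = 1.050×10^-6 m⁴
Effective length L_e = K·L = 2 × 6.60 = 13.20 m
P_cr = π²EI / L_e² = π² × 14.0×10⁹ × 1.050×10^-6 / 13.20² = 832.3 N

P_cr ≈ 0.832 kN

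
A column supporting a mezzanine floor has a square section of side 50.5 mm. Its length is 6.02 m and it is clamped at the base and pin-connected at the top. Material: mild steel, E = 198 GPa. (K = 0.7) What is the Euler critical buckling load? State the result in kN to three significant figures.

P_cr ≈ 59.6 kN

I = a⁴/12 = 50.5⁴/12 = 5.420×10^5 mm⁴
I = 5.420×10^5 mm⁴ = 5.420×10^-7 m⁴
Effective length L_e = K·L = 0.7 × 6.02 = 4.214 m
P_cr = π²EI / L_e² = π² × 198×10⁹ × 5.420×10^-7 / 4.214² = 5.964×10^4 N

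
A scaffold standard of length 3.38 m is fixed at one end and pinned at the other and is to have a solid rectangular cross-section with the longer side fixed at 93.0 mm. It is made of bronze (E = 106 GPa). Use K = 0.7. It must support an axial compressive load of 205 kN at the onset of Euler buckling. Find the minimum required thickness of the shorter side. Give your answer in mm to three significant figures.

L_e = K·L = 0.7 × 3.38 = 2.366 m
Required I = P_cr·L_e²/(π²E) = 2.050×10^5 × 2.366² / (π² × 1.06×10^11) = 1.097×10^-6 m⁴
I_req = 1.097×10^6 mm⁴
Rectangle, weak axis: I_min = h·b³/12 with h = 93.0 mm fixed  ⇒  b = (12I/h)^(1/3) = 52.1 mm

b ≈ 52.1 mm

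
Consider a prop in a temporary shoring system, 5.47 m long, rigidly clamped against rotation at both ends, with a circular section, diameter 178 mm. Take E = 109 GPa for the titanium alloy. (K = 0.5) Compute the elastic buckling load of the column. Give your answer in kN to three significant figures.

P_cr ≈ 7090 kN

I = πd⁴/64 = π×178⁴/64 = 4.928×10^7 mm⁴
I = 4.928×10^7 mm⁴ = 4.928×10^-5 m⁴
Effective length L_e = K·L = 0.5 × 5.47 = 2.735 m
P_cr = π²EI / L_e² = π² × 109×10⁹ × 4.928×10^-5 / 2.735² = 7.087×10^6 N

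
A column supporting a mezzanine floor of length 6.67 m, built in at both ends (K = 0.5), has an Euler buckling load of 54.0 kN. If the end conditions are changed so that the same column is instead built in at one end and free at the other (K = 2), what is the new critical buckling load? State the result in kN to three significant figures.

P_cr ≈ 3.38 kN

P_cr ∝ 1/K², so P_cr,new = P_cr,old × (K_old/K_new)² = 54.0 × (0.5/2)²
= 54.0 × 0.06250 = 3.38 kN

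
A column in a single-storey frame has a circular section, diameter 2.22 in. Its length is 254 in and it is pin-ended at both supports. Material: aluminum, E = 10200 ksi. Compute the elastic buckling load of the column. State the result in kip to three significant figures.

I = πd⁴/64 = π×2.22⁴/64 = 1.192 in⁴
Effective length L_e = K·L = 1 × 254 = 254.0 in
P_cr = π²EI / L_e² = π² × 10200×10³ × 1.192 / 254.0² = 1.860×10^3 lb

P_cr ≈ 1.86 kip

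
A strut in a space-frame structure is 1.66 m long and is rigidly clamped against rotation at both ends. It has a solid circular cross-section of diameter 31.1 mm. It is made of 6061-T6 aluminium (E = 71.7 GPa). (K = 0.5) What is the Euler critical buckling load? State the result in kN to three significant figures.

I = πd⁴/64 = π×31.1⁴/64 = 4.592×10^4 mm⁴
I = 4.592×10^4 mm⁴ = 4.592×10^-8 m⁴
Effective length L_e = K·L = 0.5 × 1.66 = 0.8300 m
P_cr = π²EI / L_e² = π² × 71.7×10⁹ × 4.592×10^-8 / 0.8300² = 4.717×10^4 N

P_cr ≈ 47.2 kN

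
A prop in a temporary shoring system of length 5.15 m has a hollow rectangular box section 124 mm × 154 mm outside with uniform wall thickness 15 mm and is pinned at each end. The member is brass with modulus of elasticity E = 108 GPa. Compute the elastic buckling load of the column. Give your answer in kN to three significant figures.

Inner dimensions: h_i = 154 − 2×15 = 124.0 mm, b_i = 124 − 2×15 = 94.00 mm
Weak-axis I_min = (h_o·b_o³ − h_i·b_i³)/12 with b_o = 124, b_i = 94.00 mm (shorter outer/inner sides).
I_min = (154×124³ − 124.0×94.00³)/12 = 1.589×10^7 mm⁴
I = 1.589×10^7 mm⁴ = 1.589×10^-5 m⁴
Effective length L_e = K·L = 1 × 5.15 = 5.150 m
P_cr = π²EI / L_e² = π² × 108×10⁹ × 1.589×10^-5 / 5.150² = 6.384×10^5 N

P_cr ≈ 638 kN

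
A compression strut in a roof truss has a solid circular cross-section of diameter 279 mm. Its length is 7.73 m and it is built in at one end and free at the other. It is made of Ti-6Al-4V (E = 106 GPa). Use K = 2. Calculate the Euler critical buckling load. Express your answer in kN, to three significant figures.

P_cr ≈ 1300 kN

I = πd⁴/64 = π×279⁴/64 = 2.974×10^8 mm⁴
I = 2.974×10^8 mm⁴ = 2.974×10^-4 m⁴
Effective length L_e = K·L = 2 × 7.73 = 15.46 m
P_cr = π²EI / L_e² = π² × 106×10⁹ × 2.974×10^-4 / 15.46² = 1.302×10^6 N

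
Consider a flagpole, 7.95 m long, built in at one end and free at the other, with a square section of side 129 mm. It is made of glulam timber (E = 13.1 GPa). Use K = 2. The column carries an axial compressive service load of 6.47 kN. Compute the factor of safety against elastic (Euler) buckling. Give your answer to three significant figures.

n ≈ 1.82

I = a⁴/12 = 129⁴/12 = 2.308×10^7 mm⁴
I = 2.308×10^7 mm⁴ = 2.308×10^-5 m⁴
Effective length L_e = K·L = 2 × 7.95 = 15.90 m
P_cr = π²EI / L_e² = π² × 13.1×10⁹ × 2.308×10^-5 / 15.90² = 1.180×10^4 N
Factor of safety n = P_cr / P = 11.802 / 6.47 = 1.82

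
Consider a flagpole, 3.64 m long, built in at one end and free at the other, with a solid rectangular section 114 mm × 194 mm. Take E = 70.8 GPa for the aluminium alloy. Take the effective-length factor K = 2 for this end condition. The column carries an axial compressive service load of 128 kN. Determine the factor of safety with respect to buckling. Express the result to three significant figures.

Buckling occurs about the weak axis: I_min = h·b³/12 with b = 114 mm (the shorter side).
I_min = 194×114³/12 = 2.395×10^7 mm⁴
I = 2.395×10^7 mm⁴ = 2.395×10^-5 m⁴
Effective length L_e = K·L = 2 × 3.64 = 7.280 m
P_cr = π²EI / L_e² = π² × 70.8×10⁹ × 2.395×10^-5 / 7.280² = 3.158×10^5 N
Factor of safety n = P_cr / P = 315.80 / 128 = 2.47

n ≈ 2.47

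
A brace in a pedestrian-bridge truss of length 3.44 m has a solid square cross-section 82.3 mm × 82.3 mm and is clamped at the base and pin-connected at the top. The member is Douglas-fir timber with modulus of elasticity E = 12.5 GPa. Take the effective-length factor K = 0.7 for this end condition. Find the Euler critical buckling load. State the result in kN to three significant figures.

P_cr ≈ 81.3 kN

I = a⁴/12 = 82.3⁴/12 = 3.823×10^6 mm⁴
I = 3.823×10^6 mm⁴ = 3.823×10^-6 m⁴
Effective length L_e = K·L = 0.7 × 3.44 = 2.408 m
P_cr = π²EI / L_e² = π² × 12.5×10⁹ × 3.823×10^-6 / 2.408² = 8.134×10^4 N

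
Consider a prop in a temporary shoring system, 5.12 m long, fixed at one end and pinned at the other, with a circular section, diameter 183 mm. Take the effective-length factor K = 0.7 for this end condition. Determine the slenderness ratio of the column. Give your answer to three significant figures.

λ ≈ 78.3

For a solid circle r = d/4 = 183/4 = 45.75 mm
L_e = K·L = 0.7 × 5.12 m = 3.584 m = 3584.0 mm
λ = L_e / r_min = 3584.0 / 45.75 = 78.3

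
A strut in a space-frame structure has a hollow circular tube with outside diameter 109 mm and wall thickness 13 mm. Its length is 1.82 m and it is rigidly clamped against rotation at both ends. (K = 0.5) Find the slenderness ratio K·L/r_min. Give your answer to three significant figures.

Inner diameter d_i = 109 − 2×13 = 83.00 mm
I = π(d_o⁴ − d_i⁴)/64 = π(109⁴ − 83.00⁴)/64 = 4.599×10^6 mm⁴
A = 3.921×10^3 mm²;  r_min = √(I/A) = √(4.599×10^6/3.921×10^3) = 34.25 mm
L_e = K·L = 0.5 × 1.82 m = 0.9100 m = 910.00 mm
λ = L_e / r_min = 910.00 / 34.25 = 26.6

λ ≈ 26.6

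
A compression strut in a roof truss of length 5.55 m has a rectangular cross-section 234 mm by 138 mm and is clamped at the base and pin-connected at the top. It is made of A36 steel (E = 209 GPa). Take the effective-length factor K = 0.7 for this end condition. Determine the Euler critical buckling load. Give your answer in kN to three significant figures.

Buckling occurs about the weak axis: I_min = h·b³/12 with b = 138 mm (the shorter side).
I_min = 234×138³/12 = 5.125×10^7 mm⁴
I = 5.125×10^7 mm⁴ = 5.125×10^-5 m⁴
Effective length L_e = K·L = 0.7 × 5.55 = 3.885 m
P_cr = π²EI / L_e² = π² × 209×10⁹ × 5.125×10^-5 / 3.885² = 7.004×10^6 N

P_cr ≈ 7000 kN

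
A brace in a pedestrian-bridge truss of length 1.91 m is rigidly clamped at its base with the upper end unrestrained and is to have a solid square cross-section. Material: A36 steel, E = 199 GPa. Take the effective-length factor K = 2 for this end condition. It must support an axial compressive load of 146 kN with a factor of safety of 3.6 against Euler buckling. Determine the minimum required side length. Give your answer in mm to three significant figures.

a ≈ 82.7 mm

Required P_cr = n·P = 3.6 × 146 = 525.6 kN
L_e = K·L = 2 × 1.91 = 3.820 m
Required I = P_cr·L_e²/(π²E) = 5.256×10^5 × 3.820² / (π² × 1.99×10^11) = 3.905×10^-6 m⁴
I_req = 3.905×10^6 mm⁴
Solid square: I = a⁴/12  ⇒  a = (12I)^(1/4) = (12×3.905×10^6)^(1/4) = 82.7 mm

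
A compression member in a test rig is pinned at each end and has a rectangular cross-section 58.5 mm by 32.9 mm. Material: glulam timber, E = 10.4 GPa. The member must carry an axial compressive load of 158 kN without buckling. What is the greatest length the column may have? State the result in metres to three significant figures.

Buckling occurs about the weak axis: I_min = h·b³/12 with b = 32.9 mm (the shorter side).
I_min = 58.5×32.9³/12 = 1.736×10^5 mm⁴
I = 1.736×10^-7 m⁴
At the buckling limit P_cr = P = 1.580×10^5 N
From P_cr = π²EI/(K·L)²:  L = (1/K)·√(π²EI/P_cr) = (1/1)·√(π²×1.04×10^10×1.736×10^-7/1.580×10^5)
L = 0.336 m

L_max ≈ 0.336 m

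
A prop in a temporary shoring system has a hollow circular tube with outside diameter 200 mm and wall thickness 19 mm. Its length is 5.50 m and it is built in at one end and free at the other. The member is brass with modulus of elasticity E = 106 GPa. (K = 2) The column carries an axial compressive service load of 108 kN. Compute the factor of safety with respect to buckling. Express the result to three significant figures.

Inner diameter d_i = 200 − 2×19 = 162.0 mm
I = π(d_o⁴ − d_i⁴)/64 = π(200⁴ − 162.0⁴)/64 = 4.473×10^7 mm⁴
I = 4.473×10^7 mm⁴ = 4.473×10^-5 m⁴
Effective length L_e = K·L = 2 × 5.50 = 11.00 m
P_cr = π²EI / L_e² = π² × 106×10⁹ × 4.473×10^-5 / 11.00² = 3.867×10^5 N
Factor of safety n = P_cr / P = 386.75 / 108 = 3.58

n ≈ 3.58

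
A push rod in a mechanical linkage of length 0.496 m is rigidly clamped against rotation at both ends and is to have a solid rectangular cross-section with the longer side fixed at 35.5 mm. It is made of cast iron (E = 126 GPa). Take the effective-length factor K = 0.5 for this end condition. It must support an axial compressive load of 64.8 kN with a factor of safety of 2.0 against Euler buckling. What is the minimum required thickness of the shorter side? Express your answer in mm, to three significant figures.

Required P_cr = n·P = 2.0 × 64.8 = 129.6 kN
L_e = K·L = 0.5 × 0.496 = 0.2480 m
Required I = P_cr·L_e²/(π²E) = 1.296×10^5 × 0.2480² / (π² × 1.26×10^11) = 6.410×10^-9 m⁴
I_req = 6.410×10^3 mm⁴
Rectangle, weak axis: I_min = h·b³/12 with h = 35.5 mm fixed  ⇒  b = (12I/h)^(1/3) = 12.9 mm

b ≈ 12.9 mm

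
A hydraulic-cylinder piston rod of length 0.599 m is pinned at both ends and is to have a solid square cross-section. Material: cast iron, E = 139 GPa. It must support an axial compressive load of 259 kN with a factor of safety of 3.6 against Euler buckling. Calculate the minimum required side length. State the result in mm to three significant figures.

a ≈ 41.4 mm

Required P_cr = n·P = 3.6 × 259 = 932.4 kN
L_e = K·L = 1 × 0.599 = 0.5990 m
Required I = P_cr·L_e²/(π²E) = 9.324×10^5 × 0.5990² / (π² × 1.39×10^11) = 2.439×10^-7 m⁴
I_req = 2.439×10^5 mm⁴
Solid square: I = a⁴/12  ⇒  a = (12I)^(1/4) = (12×2.439×10^5)^(1/4) = 41.4 mm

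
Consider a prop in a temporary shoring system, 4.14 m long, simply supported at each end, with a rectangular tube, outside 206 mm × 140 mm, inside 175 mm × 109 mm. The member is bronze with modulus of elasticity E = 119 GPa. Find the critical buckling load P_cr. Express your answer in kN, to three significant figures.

P_cr ≈ 1930 kN

Weak-axis I_min = (h_o·b_o³ − h_i·b_i³)/12 with b_o = 140, b_i = 109.0 mm (shorter outer/inner sides).
I_min = (206×140³ − 175.0×109.0³)/12 = 2.822×10^7 mm⁴
I = 2.822×10^7 mm⁴ = 2.822×10^-5 m⁴
Effective length L_e = K·L = 1 × 4.14 = 4.140 m
P_cr = π²EI / L_e² = π² × 119×10⁹ × 2.822×10^-5 / 4.140² = 1.934×10^6 N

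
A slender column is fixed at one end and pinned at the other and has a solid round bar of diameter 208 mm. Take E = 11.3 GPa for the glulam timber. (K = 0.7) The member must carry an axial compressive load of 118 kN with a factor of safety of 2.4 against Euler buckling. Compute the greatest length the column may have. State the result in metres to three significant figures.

L_max ≈ 8.59 m

I = πd⁴/64 = π×208⁴/64 = 9.188×10^7 mm⁴
I = 9.188×10^-5 m⁴
Required critical load P_cr = n·P = 2.4 × 118 = 283.2 kN = 2.832×10^5 N
From P_cr = π²EI/(K·L)²:  L = (1/K)·√(π²EI/P_cr) = (1/0.7)·√(π²×1.13×10^10×9.188×10^-5/2.832×10^5)
L = 8.59 m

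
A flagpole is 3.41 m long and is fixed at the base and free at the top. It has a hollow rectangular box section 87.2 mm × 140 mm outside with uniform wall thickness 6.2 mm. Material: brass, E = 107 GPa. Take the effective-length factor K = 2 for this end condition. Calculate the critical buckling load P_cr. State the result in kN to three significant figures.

Inner dimensions: h_i = 140 − 2×6.2 = 127.6 mm, b_i = 87.2 − 2×6.2 = 74.80 mm
Weak-axis I_min = (h_o·b_o³ − h_i·b_i³)/12 with b_o = 87.2, b_i = 74.80 mm (shorter outer/inner sides).
I_min = (140×87.2³ − 127.6×74.80³)/12 = 3.285×10^6 mm⁴
I = 3.285×10^6 mm⁴ = 3.285×10^-6 m⁴
Effective length L_e = K·L = 2 × 3.41 = 6.820 m
P_cr = π²EI / L_e² = π² × 107×10⁹ × 3.285×10^-6 / 6.820² = 7.460×10^4 N

P_cr ≈ 74.6 kN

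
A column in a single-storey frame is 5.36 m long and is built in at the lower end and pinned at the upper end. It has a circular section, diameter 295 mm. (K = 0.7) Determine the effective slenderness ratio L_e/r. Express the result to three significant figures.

For a solid circle r = d/4 = 295/4 = 73.75 mm
L_e = K·L = 0.7 × 5.36 m = 3.752 m = 3752.0 mm
λ = L_e / r_min = 3752.0 / 73.75 = 50.9

λ ≈ 50.9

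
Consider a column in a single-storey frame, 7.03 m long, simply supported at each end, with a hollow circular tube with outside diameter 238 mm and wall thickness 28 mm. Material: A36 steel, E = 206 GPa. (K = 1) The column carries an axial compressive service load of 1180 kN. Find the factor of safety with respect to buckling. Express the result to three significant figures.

Inner diameter d_i = 238 − 2×28 = 182.0 mm
I = π(d_o⁴ − d_i⁴)/64 = π(238⁴ − 182.0⁴)/64 = 1.036×10^8 mm⁴
I = 1.036×10^8 mm⁴ = 1.036×10^-4 m⁴
Effective length L_e = K·L = 1 × 7.03 = 7.030 m
P_cr = π²EI / L_e² = π² × 206×10⁹ × 1.036×10^-4 / 7.030² = 4.264×10^6 N
Factor of safety n = P_cr / P = 4263.7 / 1180 = 3.61

n ≈ 3.61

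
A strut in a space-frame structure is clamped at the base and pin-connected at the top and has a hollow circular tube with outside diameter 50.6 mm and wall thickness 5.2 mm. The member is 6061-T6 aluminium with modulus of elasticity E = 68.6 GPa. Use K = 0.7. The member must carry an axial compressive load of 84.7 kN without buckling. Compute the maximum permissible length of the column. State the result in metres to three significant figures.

L_max ≈ 1.78 m

Inner diameter d_i = 50.6 − 2×5.2 = 40.20 mm
I = π(d_o⁴ − d_i⁴)/64 = π(50.6⁴ − 40.20⁴)/64 = 1.936×10^5 mm⁴
I = 1.936×10^-7 m⁴
At the buckling limit P_cr = P = 8.470×10^4 N
From P_cr = π²EI/(K·L)²:  L = (1/K)·√(π²EI/P_cr) = (1/0.7)·√(π²×6.86×10^10×1.936×10^-7/8.470×10^4)
L = 1.78 m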